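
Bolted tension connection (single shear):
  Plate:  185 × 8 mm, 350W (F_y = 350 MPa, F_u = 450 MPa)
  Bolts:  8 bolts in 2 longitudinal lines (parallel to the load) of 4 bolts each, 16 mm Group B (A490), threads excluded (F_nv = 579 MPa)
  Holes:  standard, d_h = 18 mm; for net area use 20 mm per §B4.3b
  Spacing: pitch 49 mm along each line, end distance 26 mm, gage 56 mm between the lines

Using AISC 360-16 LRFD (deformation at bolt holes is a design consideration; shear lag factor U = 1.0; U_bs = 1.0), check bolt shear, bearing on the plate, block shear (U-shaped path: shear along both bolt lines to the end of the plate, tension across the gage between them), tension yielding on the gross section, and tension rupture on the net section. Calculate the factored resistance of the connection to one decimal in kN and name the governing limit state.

391.5 kN (net-section rupture governs)

Bolt shear: A_b = π(16)²/4 = 201.06 mm². φR_n = 0.75 × 579 × 201.06 × 8 × 1 = 698.5 kN.
Bearing (8 mm plate, F_u = 450 MPa): end bolts L_c = 26 − 18/2 = 17, R_n = min(1.2×17×8×450, 2.4×16×8×450) = 73.44 kN/bolt; interior L_c = 49 − 18 = 31, R_n = 133.92 kN/bolt. φR_n = 0.75 × (2×73.44 + 6×133.92) = 712.8 kN.
Block shear: shear path 2×[26+3×49] = 2×173 mm, A_gv = 2768, A_nv = 2×(173 − 3.5×20)×8 = 1648 mm²; tension across gage: (56 − 1×20)×8 = 288 mm². R_n = min(0.6×450×1648, 0.6×350×2768) + 1.0×450×288 = min(444.96, 581.28) + 129.6 = 574.56 kN. φR_n = 0.75 × 574.56 = 430.9 kN.
Tension yield (gross): A_g = 185×8 = 1480 mm². φR_n = 0.90 × 350 × 1480 = 466.2 kN.
Tension rupture (net): A_n = (185 − 2×20)×8 = 1160 mm² (U = 1.0, A_e = A_n). φR_n = 0.75 × 450 × 1160 = 391.5 kN.
Governing: min(698.5, 712.8, 430.9, 466.2, 391.5) = 391.5 kN → net-section rupture.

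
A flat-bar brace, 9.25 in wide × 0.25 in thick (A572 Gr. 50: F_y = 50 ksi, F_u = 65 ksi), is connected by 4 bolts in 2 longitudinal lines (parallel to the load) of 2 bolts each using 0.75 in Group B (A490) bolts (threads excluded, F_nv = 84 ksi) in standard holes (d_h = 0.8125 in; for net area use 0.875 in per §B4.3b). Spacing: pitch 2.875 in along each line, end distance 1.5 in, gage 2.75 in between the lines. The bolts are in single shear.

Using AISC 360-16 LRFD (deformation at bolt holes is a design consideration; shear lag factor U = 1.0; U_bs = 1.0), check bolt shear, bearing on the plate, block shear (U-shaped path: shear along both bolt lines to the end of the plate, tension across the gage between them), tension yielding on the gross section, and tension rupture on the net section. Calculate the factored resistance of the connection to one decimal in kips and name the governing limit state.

Bolt shear: A_b = π(0.75)²/4 = 0.44179 in². φR_n = 0.75 × 84 × 0.44179 × 4 × 1 = 111.3 kips.
Bearing (0.25 in plate, F_u = 65 ksi): end bolts L_c = 1.5 − 0.8125/2 = 1.09375, R_n = min(1.2×1.09375×0.25×65, 2.4×0.75×0.25×65) = 21.328 kips/bolt; interior L_c = 2.875 − 0.8125 = 2.0625, R_n = 29.25 kips/bolt. φR_n = 0.75 × (2×21.328 + 2×29.25) = 75.9 kips.
Block shear: shear path 2×[1.5+1×2.875] = 2×4.375 in, A_gv = 2.1875, A_nv = 2×(4.375 − 1.5×0.875)×0.25 = 1.5313 in²; tension across gage: (2.75 − 1×0.875)×0.25 = 0.46875 in². R_n = min(0.6×65×1.5313, 0.6×50×2.1875) + 1.0×65×0.46875 = min(59.721, 65.625) + 30.469 = 90.19 kips. φR_n = 0.75 × 90.19 = 67.6 kips.
Tension yield (gross): A_g = 9.25×0.25 = 2.3125 in². φR_n = 0.90 × 50 × 2.3125 = 104.1 kips.
Tension rupture (net): A_n = (9.25 − 2×0.875)×0.25 = 1.875 in² (U = 1.0, A_e = A_n). φR_n = 0.75 × 65 × 1.875 = 91.4 kips.
Governing: min(111.3, 75.9, 67.6, 104.1, 91.4) = 67.6 kips → block shear.

67.6 kips (block shear governs)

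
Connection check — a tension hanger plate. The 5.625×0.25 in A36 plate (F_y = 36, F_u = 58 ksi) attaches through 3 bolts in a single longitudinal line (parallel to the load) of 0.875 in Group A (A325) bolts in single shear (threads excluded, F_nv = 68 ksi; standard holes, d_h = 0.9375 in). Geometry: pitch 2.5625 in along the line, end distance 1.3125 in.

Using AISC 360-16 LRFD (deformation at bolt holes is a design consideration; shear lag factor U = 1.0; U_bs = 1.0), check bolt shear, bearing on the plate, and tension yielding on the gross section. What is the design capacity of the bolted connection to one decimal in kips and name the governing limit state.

Bolt shear: A_b = π(0.875)²/4 = 0.60132 in². φR_n = 0.75 × 68 × 0.60132 × 3 × 1 = 92.0 kips.
Bearing (0.25 in plate, F_u = 58 ksi): end bolts L_c = 1.3125 − 0.9375/2 = 0.84375, R_n = min(1.2×0.84375×0.25×58, 2.4×0.875×0.25×58) = 14.681 kips/bolt; interior L_c = 2.5625 − 0.9375 = 1.625, R_n = 28.275 kips/bolt. φR_n = 0.75 × (1×14.681 + 2×28.275) = 53.4 kips.
Tension yield (gross): A_g = 5.625×0.25 = 1.4063 in². φR_n = 0.90 × 36 × 1.4063 = 45.6 kips.
Governing: min(92.0, 53.4, 45.6) = 45.6 kips → gross-section yield.

45.6 kips (gross-section yield governs)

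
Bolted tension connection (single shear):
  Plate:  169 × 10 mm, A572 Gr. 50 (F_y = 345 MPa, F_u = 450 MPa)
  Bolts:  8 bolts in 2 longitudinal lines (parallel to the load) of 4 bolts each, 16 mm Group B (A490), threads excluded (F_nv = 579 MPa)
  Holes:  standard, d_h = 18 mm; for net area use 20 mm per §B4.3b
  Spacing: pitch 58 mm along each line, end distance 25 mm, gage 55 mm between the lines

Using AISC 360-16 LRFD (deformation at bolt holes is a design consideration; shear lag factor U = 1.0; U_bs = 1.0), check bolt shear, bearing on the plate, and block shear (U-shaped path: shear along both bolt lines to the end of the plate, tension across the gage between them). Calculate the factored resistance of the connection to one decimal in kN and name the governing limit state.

640.6 kN (block shear governs)

Bolt shear: A_b = π(16)²/4 = 201.06 mm². φR_n = 0.75 × 579 × 201.06 × 8 × 1 = 698.5 kN.
Bearing (10 mm plate, F_u = 450 MPa): end bolts L_c = 25 − 18/2 = 16, R_n = min(1.2×16×10×450, 2.4×16×10×450) = 86.4 kN/bolt; interior L_c = 58 − 18 = 40, R_n = 172.8 kN/bolt. φR_n = 0.75 × (2×86.4 + 6×172.8) = 907.2 kN.
Block shear: shear path 2×[25+3×58] = 2×199 mm, A_gv = 3980, A_nv = 2×(199 − 3.5×20)×10 = 2580 mm²; tension across gage: (55 − 1×20)×10 = 350 mm². R_n = min(0.6×450×2580, 0.6×345×3980) + 1.0×450×350 = min(696.6, 823.86) + 157.5 = 854.1 kN. φR_n = 0.75 × 854.1 = 640.6 kN.
Governing: min(698.5, 907.2, 640.6) = 640.6 kN → block shear.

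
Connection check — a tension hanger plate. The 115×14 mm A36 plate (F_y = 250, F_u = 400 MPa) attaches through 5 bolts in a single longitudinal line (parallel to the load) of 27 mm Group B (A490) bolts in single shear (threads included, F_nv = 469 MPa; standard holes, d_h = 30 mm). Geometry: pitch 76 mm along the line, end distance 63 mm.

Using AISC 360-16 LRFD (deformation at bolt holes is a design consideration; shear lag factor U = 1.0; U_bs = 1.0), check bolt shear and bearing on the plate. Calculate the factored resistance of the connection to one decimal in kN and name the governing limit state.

Bolt shear: A_b = π(27)²/4 = 572.56 mm². φR_n = 0.75 × 469 × 572.56 × 5 × 1 = 1007.0 kN.
Bearing (14 mm plate, F_u = 400 MPa): end bolts L_c = 63 − 30/2 = 48, R_n = min(1.2×48×14×400, 2.4×27×14×400) = 322.56 kN/bolt; interior L_c = 76 − 30 = 46, R_n = 309.12 kN/bolt. φR_n = 0.75 × (1×322.56 + 4×309.12) = 1169.3 kN.
Governing: min(1007.0, 1169.3) = 1007.0 kN → bolt shear.

1007.0 kN (bolt shear governs)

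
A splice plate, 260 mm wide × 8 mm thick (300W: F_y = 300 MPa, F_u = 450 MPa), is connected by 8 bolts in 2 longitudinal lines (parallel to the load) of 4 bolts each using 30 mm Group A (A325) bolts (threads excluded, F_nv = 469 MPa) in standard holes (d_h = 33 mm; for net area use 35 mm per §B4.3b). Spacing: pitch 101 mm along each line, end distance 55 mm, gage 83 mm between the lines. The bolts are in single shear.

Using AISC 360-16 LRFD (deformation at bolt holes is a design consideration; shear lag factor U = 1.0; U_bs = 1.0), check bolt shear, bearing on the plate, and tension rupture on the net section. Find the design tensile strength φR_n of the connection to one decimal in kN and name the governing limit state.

Bolt shear: A_b = π(30)²/4 = 706.86 mm². φR_n = 0.75 × 469 × 706.86 × 8 × 1 = 1989.1 kN.
Bearing (8 mm plate, F_u = 450 MPa): end bolts L_c = 55 − 33/2 = 38.5, R_n = min(1.2×38.5×8×450, 2.4×30×8×450) = 166.32 kN/bolt; interior L_c = 101 − 33 = 68, R_n = 259.2 kN/bolt. φR_n = 0.75 × (2×166.32 + 6×259.2) = 1415.9 kN.
Tension rupture (net): A_n = (260 − 2×35)×8 = 1520 mm² (U = 1.0, A_e = A_n). φR_n = 0.75 × 450 × 1520 = 513.0 kN.
Governing: min(1989.1, 1415.9, 513.0) = 513.0 kN → net-section rupture.

513.0 kN (net-section rupture governs)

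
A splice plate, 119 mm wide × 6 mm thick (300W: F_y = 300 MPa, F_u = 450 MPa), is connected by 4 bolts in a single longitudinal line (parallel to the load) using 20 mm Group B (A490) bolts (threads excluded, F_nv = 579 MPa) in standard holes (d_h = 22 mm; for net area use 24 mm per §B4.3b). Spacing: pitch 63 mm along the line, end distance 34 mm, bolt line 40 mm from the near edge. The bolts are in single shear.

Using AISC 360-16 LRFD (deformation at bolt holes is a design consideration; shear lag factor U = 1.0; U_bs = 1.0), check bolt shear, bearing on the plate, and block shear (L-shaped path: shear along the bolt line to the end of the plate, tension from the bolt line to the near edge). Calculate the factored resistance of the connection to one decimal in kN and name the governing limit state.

225.6 kN (block shear governs)

Bolt shear: A_b = π(20)²/4 = 314.16 mm². φR_n = 0.75 × 579 × 314.16 × 4 × 1 = 545.7 kN.
Bearing (6 mm plate, F_u = 450 MPa): end bolts L_c = 34 − 22/2 = 23, R_n = min(1.2×23×6×450, 2.4×20×6×450) = 74.52 kN/bolt; interior L_c = 63 − 22 = 41, R_n = 129.6 kN/bolt. φR_n = 0.75 × (1×74.52 + 3×129.6) = 347.5 kN.
Block shear: shear path 1×[34+3×63] = 1×223 mm, A_gv = 1338, A_nv = 1×(223 − 3.5×24)×6 = 834 mm²; tension to near edge: (40 − 0.5×24)×6 = 168 mm². R_n = min(0.6×450×834, 0.6×300×1338) + 1.0×450×168 = min(225.18, 240.84) + 75.6 = 300.78 kN. φR_n = 0.75 × 300.78 = 225.6 kN.
Governing: min(545.7, 347.5, 225.6) = 225.6 kN → block shear.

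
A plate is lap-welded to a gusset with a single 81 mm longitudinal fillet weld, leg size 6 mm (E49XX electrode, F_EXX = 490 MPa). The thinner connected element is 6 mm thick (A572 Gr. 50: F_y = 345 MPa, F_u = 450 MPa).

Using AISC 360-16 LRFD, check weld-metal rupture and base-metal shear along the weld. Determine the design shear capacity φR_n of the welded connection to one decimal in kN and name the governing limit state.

75.8 kN (weld metal governs)

Weld metal: throat = 0.707×6 = 4.242 mm, L = 81 mm. φR_n = 0.75 × 0.6 × 490 × 4.242 × 81 = 75.8 kN.
Base metal shear (6 mm plate): yield φR_n = 1.0×0.6×345×6×81 = 100.6 kN; rupture φR_n = 0.75×0.6×450×6×81 = 98.4 kN; take 98.4 kN (rupture).
Governing: min(75.8, 98.4) = 75.8 kN → weld metal.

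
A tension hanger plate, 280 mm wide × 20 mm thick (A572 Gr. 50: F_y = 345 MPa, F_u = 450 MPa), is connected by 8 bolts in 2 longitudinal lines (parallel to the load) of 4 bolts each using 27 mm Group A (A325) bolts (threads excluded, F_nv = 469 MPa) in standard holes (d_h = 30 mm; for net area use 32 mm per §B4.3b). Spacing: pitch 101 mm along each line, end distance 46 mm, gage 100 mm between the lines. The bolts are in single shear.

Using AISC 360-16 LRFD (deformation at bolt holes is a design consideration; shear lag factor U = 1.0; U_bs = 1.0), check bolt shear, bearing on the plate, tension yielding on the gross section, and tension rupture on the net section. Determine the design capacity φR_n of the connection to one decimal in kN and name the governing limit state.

Bolt shear: A_b = π(27)²/4 = 572.56 mm². φR_n = 0.75 × 469 × 572.56 × 8 × 1 = 1611.2 kN.
Bearing (20 mm plate, F_u = 450 MPa): end bolts L_c = 46 − 30/2 = 31, R_n = min(1.2×31×20×450, 2.4×27×20×450) = 334.8 kN/bolt; interior L_c = 101 − 30 = 71, R_n = 583.2 kN/bolt. φR_n = 0.75 × (2×334.8 + 6×583.2) = 3126.6 kN.
Tension yield (gross): A_g = 280×20 = 5600 mm². φR_n = 0.90 × 345 × 5600 = 1738.8 kN.
Tension rupture (net): A_n = (280 − 2×32)×20 = 4320 mm² (U = 1.0, A_e = A_n). φR_n = 0.75 × 450 × 4320 = 1458.0 kN.
Governing: min(1611.2, 3126.6, 1738.8, 1458.0) = 1458.0 kN → net-section rupture.

1458.0 kN (net-section rupture governs)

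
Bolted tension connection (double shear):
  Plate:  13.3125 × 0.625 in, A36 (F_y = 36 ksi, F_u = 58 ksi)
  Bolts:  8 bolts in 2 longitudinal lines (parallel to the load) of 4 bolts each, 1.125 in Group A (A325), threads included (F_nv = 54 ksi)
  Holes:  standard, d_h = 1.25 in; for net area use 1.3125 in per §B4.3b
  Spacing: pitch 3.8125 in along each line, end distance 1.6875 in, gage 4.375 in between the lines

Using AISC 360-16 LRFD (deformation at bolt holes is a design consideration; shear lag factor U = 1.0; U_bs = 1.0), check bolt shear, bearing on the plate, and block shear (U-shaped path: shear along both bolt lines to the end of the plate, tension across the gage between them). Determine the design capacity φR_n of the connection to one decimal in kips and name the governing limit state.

Bolt shear: A_b = π(1.125)²/4 = 0.99402 in². φR_n = 0.75 × 54 × 0.99402 × 8 × 2 = 644.1 kips.
Bearing (0.625 in plate, F_u = 58 ksi): end bolts L_c = 1.6875 − 1.25/2 = 1.0625, R_n = min(1.2×1.0625×0.625×58, 2.4×1.125×0.625×58) = 46.219 kips/bolt; interior L_c = 3.8125 − 1.25 = 2.5625, R_n = 97.875 kips/bolt. φR_n = 0.75 × (2×46.219 + 6×97.875) = 509.8 kips.
Block shear: shear path 2×[1.6875+3×3.8125] = 2×13.125 in, A_gv = 16.406, A_nv = 2×(13.125 − 3.5×1.3125)×0.625 = 10.664 in²; tension across gage: (4.375 − 1×1.3125)×0.625 = 1.9141 in². R_n = min(0.6×58×10.664, 0.6×36×16.406) + 1.0×58×1.9141 = min(371.11, 354.37) + 111.02 = 465.39 kips. φR_n = 0.75 × 465.39 = 349.0 kips.
Governing: min(644.1, 509.8, 349.0) = 349.0 kips → block shear.

349.0 kips (block shear governs)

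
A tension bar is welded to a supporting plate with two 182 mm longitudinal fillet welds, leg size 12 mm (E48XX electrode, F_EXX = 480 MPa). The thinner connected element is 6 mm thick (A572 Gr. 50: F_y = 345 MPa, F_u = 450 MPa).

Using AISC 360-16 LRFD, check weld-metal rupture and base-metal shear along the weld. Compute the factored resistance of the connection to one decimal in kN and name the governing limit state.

442.3 kN (base-metal shear governs)

Weld metal: throat = 0.707×12 = 8.484 mm, L = 2×182 = 364 mm. φR_n = 0.75 × 0.6 × 480 × 8.484 × 364 = 667.0 kN.
Base metal shear (6 mm plate): yield φR_n = 1.0×0.6×345×6×364 = 452.1 kN; rupture φR_n = 0.75×0.6×450×6×364 = 442.3 kN; take 442.3 kN (rupture).
Governing: min(667.0, 442.3) = 442.3 kN → base-metal shear.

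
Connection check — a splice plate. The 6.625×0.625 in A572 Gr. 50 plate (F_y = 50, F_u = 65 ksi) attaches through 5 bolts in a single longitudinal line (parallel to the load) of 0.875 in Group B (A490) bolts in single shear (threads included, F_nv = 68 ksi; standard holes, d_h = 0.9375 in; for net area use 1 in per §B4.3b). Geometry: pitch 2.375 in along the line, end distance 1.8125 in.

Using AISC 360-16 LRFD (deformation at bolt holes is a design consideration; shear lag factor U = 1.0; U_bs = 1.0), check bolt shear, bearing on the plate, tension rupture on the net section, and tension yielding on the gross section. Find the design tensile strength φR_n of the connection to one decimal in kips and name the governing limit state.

Bolt shear: A_b = π(0.875)²/4 = 0.60132 in². φR_n = 0.75 × 68 × 0.60132 × 5 × 1 = 153.3 kips.
Bearing (0.625 in plate, F_u = 65 ksi): end bolts L_c = 1.8125 − 0.9375/2 = 1.34375, R_n = min(1.2×1.34375×0.625×65, 2.4×0.875×0.625×65) = 65.508 kips/bolt; interior L_c = 2.375 − 0.9375 = 1.4375, R_n = 70.078 kips/bolt. φR_n = 0.75 × (1×65.508 + 4×70.078) = 259.4 kips.
Tension rupture (net): A_n = (6.625 − 1×1)×0.625 = 3.5156 in² (U = 1.0, A_e = A_n). φR_n = 0.75 × 65 × 3.5156 = 171.4 kips.
Tension yield (gross): A_g = 6.625×0.625 = 4.1406 in². φR_n = 0.90 × 50 × 4.1406 = 186.3 kips.
Governing: min(153.3, 259.4, 171.4, 186.3) = 153.3 kips → bolt shear.

153.3 kips (bolt shear governs)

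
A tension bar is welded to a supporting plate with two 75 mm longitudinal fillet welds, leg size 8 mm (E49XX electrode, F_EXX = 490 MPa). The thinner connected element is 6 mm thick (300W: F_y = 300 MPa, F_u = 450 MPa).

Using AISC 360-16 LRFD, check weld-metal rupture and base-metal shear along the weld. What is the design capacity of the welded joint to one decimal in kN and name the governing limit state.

162.0 kN (base-metal shear governs)

Weld metal: throat = 0.707×8 = 5.656 mm, L = 2×75 = 150 mm. φR_n = 0.75 × 0.6 × 490 × 5.656 × 150 = 187.1 kN.
Base metal shear (6 mm plate): yield φR_n = 1.0×0.6×300×6×150 = 162.0 kN; rupture φR_n = 0.75×0.6×450×6×150 = 182.3 kN; take 162.0 kN (yield).
Governing: min(187.1, 162.0) = 162.0 kN → base-metal shear.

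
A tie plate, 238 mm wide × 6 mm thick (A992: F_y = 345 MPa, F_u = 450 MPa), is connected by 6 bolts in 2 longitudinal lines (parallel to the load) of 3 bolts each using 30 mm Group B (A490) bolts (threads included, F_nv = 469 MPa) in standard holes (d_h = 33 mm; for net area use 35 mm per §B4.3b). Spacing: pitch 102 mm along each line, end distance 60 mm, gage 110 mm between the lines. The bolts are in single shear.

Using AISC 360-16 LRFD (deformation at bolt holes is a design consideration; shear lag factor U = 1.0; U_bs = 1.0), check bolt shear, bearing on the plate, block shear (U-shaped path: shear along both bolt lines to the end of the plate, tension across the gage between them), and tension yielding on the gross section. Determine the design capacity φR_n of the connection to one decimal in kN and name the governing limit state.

443.4 kN (gross-section yield governs)

Bolt shear: A_b = π(30)²/4 = 706.86 mm². φR_n = 0.75 × 469 × 706.86 × 6 × 1 = 1491.8 kN.
Bearing (6 mm plate, F_u = 450 MPa): end bolts L_c = 60 − 33/2 = 43.5, R_n = min(1.2×43.5×6×450, 2.4×30×6×450) = 140.94 kN/bolt; interior L_c = 102 − 33 = 69, R_n = 194.4 kN/bolt. φR_n = 0.75 × (2×140.94 + 4×194.4) = 794.6 kN.
Block shear: shear path 2×[60+2×102] = 2×264 mm, A_gv = 3168, A_nv = 2×(264 − 2.5×35)×6 = 2118 mm²; tension across gage: (110 − 1×35)×6 = 450 mm². R_n = min(0.6×450×2118, 0.6×345×3168) + 1.0×450×450 = min(571.86, 655.78) + 202.5 = 774.36 kN. φR_n = 0.75 × 774.36 = 580.8 kN.
Tension yield (gross): A_g = 238×6 = 1428 mm². φR_n = 0.90 × 345 × 1428 = 443.4 kN.
Governing: min(1491.8, 794.6, 580.8, 443.4) = 443.4 kN → gross-section yield.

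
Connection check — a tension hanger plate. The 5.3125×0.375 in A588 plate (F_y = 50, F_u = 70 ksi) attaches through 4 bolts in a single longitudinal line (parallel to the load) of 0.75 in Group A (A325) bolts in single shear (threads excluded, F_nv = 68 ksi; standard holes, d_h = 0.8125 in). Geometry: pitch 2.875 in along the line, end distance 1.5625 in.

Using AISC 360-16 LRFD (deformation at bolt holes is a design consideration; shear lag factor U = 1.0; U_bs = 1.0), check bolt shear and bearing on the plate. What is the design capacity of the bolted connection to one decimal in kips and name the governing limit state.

Bolt shear: A_b = π(0.75)²/4 = 0.44179 in². φR_n = 0.75 × 68 × 0.44179 × 4 × 1 = 90.1 kips.
Bearing (0.375 in plate, F_u = 70 ksi): end bolts L_c = 1.5625 − 0.8125/2 = 1.15625, R_n = min(1.2×1.15625×0.375×70, 2.4×0.75×0.375×70) = 36.422 kips/bolt; interior L_c = 2.875 − 0.8125 = 2.0625, R_n = 47.25 kips/bolt. φR_n = 0.75 × (1×36.422 + 3×47.25) = 133.6 kips.
Governing: min(90.1, 133.6) = 90.1 kips → bolt shear.

90.1 kips (bolt shear governs)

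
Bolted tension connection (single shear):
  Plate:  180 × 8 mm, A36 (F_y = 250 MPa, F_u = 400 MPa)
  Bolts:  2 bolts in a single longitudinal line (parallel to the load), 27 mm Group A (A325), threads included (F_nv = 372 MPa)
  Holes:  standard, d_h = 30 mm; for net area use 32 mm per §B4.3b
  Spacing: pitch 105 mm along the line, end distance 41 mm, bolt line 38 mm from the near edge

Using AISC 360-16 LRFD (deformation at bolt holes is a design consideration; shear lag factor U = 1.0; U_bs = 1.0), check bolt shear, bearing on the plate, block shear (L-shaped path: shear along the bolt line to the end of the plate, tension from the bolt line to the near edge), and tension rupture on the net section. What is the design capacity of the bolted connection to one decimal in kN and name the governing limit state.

Bolt shear: A_b = π(27)²/4 = 572.56 mm². φR_n = 0.75 × 372 × 572.56 × 2 × 1 = 319.5 kN.
Bearing (8 mm plate, F_u = 400 MPa): end bolts L_c = 41 − 30/2 = 26, R_n = min(1.2×26×8×400, 2.4×27×8×400) = 99.84 kN/bolt; interior L_c = 105 − 30 = 75, R_n = 207.36 kN/bolt. φR_n = 0.75 × (1×99.84 + 1×207.36) = 230.4 kN.
Block shear: shear path 1×[41+1×105] = 1×146 mm, A_gv = 1168, A_nv = 1×(146 − 1.5×32)×8 = 784 mm²; tension to near edge: (38 − 0.5×32)×8 = 176 mm². R_n = min(0.6×400×784, 0.6×250×1168) + 1.0×400×176 = min(188.16, 175.2) + 70.4 = 245.6 kN. φR_n = 0.75 × 245.6 = 184.2 kN.
Tension rupture (net): A_n = (180 − 1×32)×8 = 1184 mm² (U = 1.0, A_e = A_n). φR_n = 0.75 × 400 × 1184 = 355.2 kN.
Governing: min(319.5, 230.4, 184.2, 355.2) = 184.2 kN → block shear.

184.2 kN (block shear governs)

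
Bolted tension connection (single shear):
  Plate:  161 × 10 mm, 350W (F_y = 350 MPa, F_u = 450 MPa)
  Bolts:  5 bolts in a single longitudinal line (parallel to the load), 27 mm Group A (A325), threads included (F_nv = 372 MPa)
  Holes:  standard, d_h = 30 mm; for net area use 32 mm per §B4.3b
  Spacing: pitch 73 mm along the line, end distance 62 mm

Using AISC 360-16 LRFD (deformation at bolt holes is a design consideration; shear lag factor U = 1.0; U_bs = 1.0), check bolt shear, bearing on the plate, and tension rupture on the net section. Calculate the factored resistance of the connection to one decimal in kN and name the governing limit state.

435.4 kN (net-section rupture governs)

Bolt shear: A_b = π(27)²/4 = 572.56 mm². φR_n = 0.75 × 372 × 572.56 × 5 × 1 = 798.7 kN.
Bearing (10 mm plate, F_u = 450 MPa): end bolts L_c = 62 − 30/2 = 47, R_n = min(1.2×47×10×450, 2.4×27×10×450) = 253.8 kN/bolt; interior L_c = 73 − 30 = 43, R_n = 232.2 kN/bolt. φR_n = 0.75 × (1×253.8 + 4×232.2) = 887.0 kN.
Tension rupture (net): A_n = (161 − 1×32)×10 = 1290 mm² (U = 1.0, A_e = A_n). φR_n = 0.75 × 450 × 1290 = 435.4 kN.
Governing: min(798.7, 887.0, 435.4) = 435.4 kN → net-section rupture.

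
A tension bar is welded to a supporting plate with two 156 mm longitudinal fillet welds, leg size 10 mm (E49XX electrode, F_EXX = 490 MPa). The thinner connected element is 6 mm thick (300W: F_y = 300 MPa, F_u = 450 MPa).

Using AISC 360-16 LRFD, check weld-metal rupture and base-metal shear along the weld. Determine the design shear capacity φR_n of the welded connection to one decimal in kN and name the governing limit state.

Weld metal: throat = 0.707×10 = 7.07 mm, L = 2×156 = 312 mm. φR_n = 0.75 × 0.6 × 490 × 7.07 × 312 = 486.4 kN.
Base metal shear (6 mm plate): yield φR_n = 1.0×0.6×300×6×312 = 337.0 kN; rupture φR_n = 0.75×0.6×450×6×312 = 379.1 kN; take 337.0 kN (yield).
Governing: min(486.4, 337.0) = 337.0 kN → base-metal shear.

337.0 kN (base-metal shear governs)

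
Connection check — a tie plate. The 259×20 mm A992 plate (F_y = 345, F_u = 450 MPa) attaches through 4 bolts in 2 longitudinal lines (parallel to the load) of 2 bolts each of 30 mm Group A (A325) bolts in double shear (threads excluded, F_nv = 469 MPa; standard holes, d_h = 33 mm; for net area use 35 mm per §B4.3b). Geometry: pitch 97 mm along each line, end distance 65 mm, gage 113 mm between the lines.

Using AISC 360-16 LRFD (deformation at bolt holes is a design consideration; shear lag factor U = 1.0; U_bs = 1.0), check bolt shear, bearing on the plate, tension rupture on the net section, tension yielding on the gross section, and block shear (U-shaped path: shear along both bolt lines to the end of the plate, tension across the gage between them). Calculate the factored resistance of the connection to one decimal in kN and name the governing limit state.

1275.8 kN (net-section rupture governs)

Bolt shear: A_b = π(30)²/4 = 706.86 mm². φR_n = 0.75 × 469 × 706.86 × 4 × 2 = 1989.1 kN.
Bearing (20 mm plate, F_u = 450 MPa): end bolts L_c = 65 − 33/2 = 48.5, R_n = min(1.2×48.5×20×450, 2.4×30×20×450) = 523.8 kN/bolt; interior L_c = 97 − 33 = 64, R_n = 648 kN/bolt. φR_n = 0.75 × (2×523.8 + 2×648) = 1757.7 kN.
Tension rupture (net): A_n = (259 − 2×35)×20 = 3780 mm² (U = 1.0, A_e = A_n). φR_n = 0.75 × 450 × 3780 = 1275.8 kN.
Tension yield (gross): A_g = 259×20 = 5180 mm². φR_n = 0.90 × 345 × 5180 = 1608.4 kN.
Block shear: shear path 2×[65+1×97] = 2×162 mm, A_gv = 6480, A_nv = 2×(162 − 1.5×35)×20 = 4380 mm²; tension across gage: (113 − 1×35)×20 = 1560 mm². R_n = min(0.6×450×4380, 0.6×345×6480) + 1.0×450×1560 = min(1182.6, 1341.4) + 702 = 1884.6 kN. φR_n = 0.75 × 1884.6 = 1413.5 kN.
Governing: min(1989.1, 1757.7, 1275.8, 1608.4, 1413.5) = 1275.8 kN → net-section rupture.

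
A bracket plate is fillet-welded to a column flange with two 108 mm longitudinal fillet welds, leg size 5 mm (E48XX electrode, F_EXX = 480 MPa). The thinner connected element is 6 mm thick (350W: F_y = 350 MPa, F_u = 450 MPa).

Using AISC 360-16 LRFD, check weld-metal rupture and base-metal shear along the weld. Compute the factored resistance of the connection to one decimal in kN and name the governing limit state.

Weld metal: throat = 0.707×5 = 3.535 mm, L = 2×108 = 216 mm. φR_n = 0.75 × 0.6 × 480 × 3.535 × 216 = 164.9 kN.
Base metal shear (6 mm plate): yield φR_n = 1.0×0.6×350×6×216 = 272.2 kN; rupture φR_n = 0.75×0.6×450×6×216 = 262.4 kN; take 262.4 kN (rupture).
Governing: min(164.9, 262.4) = 164.9 kN → weld metal.

164.9 kN (weld metal governs)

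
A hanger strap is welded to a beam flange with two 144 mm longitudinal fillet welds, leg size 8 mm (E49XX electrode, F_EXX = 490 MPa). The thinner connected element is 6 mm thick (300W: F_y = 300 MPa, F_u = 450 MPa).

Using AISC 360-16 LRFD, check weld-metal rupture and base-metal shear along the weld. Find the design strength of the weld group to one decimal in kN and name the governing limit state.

311.0 kN (base-metal shear governs)

Weld metal: throat = 0.707×8 = 5.656 mm, L = 2×144 = 288 mm. φR_n = 0.75 × 0.6 × 490 × 5.656 × 288 = 359.2 kN.
Base metal shear (6 mm plate): yield φR_n = 1.0×0.6×300×6×288 = 311.0 kN; rupture φR_n = 0.75×0.6×450×6×288 = 349.9 kN; take 311.0 kN (yield).
Governing: min(359.2, 311.0) = 311.0 kN → base-metal shear.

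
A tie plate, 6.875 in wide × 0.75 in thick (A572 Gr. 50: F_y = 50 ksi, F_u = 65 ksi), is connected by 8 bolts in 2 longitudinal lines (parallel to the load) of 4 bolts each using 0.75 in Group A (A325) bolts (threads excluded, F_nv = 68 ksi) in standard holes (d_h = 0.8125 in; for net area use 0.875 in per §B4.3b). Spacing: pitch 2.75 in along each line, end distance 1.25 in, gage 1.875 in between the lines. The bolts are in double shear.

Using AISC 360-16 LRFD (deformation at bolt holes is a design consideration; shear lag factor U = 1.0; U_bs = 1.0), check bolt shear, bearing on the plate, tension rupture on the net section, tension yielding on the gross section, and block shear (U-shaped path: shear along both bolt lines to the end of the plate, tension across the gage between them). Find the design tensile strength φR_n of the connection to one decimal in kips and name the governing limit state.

187.4 kips (net-section rupture governs)

Bolt shear: A_b = π(0.75)²/4 = 0.44179 in². φR_n = 0.75 × 68 × 0.44179 × 8 × 2 = 360.5 kips.
Bearing (0.75 in plate, F_u = 65 ksi): end bolts L_c = 1.25 − 0.8125/2 = 0.84375, R_n = min(1.2×0.84375×0.75×65, 2.4×0.75×0.75×65) = 49.359 kips/bolt; interior L_c = 2.75 − 0.8125 = 1.9375, R_n = 87.75 kips/bolt. φR_n = 0.75 × (2×49.359 + 6×87.75) = 468.9 kips.
Tension rupture (net): A_n = (6.875 − 2×0.875)×0.75 = 3.8438 in² (U = 1.0, A_e = A_n). φR_n = 0.75 × 65 × 3.8438 = 187.4 kips.
Tension yield (gross): A_g = 6.875×0.75 = 5.1563 in². φR_n = 0.90 × 50 × 5.1563 = 232.0 kips.
Block shear: shear path 2×[1.25+3×2.75] = 2×9.5 in, A_gv = 14.25, A_nv = 2×(9.5 − 3.5×0.875)×0.75 = 9.6563 in²; tension across gage: (1.875 − 1×0.875)×0.75 = 0.75 in². R_n = min(0.6×65×9.6563, 0.6×50×14.25) + 1.0×65×0.75 = min(376.6, 427.5) + 48.75 = 425.35 kips. φR_n = 0.75 × 425.35 = 319.0 kips.
Governing: min(360.5, 468.9, 187.4, 232.0, 319.0) = 187.4 kips → net-section rupture.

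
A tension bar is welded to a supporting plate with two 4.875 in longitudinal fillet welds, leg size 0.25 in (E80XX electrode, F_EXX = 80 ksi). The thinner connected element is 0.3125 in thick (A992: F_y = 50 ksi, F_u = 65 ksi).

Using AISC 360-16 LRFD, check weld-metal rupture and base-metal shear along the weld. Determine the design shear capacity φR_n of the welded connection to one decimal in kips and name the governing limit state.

Weld metal: throat = 0.707×0.25 = 0.17675 in, L = 2×4.875 = 9.75 in. φR_n = 0.75 × 0.6 × 80 × 0.17675 × 9.75 = 62.0 kips.
Base metal shear (0.3125 in plate): yield φR_n = 1.0×0.6×50×0.3125×9.75 = 91.4 kips; rupture φR_n = 0.75×0.6×65×0.3125×9.75 = 89.1 kips; take 89.1 kips (rupture).
Governing: min(62.0, 89.1) = 62.0 kips → weld metal.

62.0 kips (weld metal governs)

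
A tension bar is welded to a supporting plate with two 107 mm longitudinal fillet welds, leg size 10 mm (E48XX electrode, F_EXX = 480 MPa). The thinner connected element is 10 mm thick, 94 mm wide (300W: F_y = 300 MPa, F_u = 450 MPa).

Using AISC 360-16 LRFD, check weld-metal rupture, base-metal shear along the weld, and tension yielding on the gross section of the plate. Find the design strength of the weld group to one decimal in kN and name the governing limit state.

Weld metal: throat = 0.707×10 = 7.07 mm, L = 2×107 = 214 mm. φR_n = 0.75 × 0.6 × 480 × 7.07 × 214 = 326.8 kN.
Base metal shear (10 mm plate): yield φR_n = 1.0×0.6×300×10×214 = 385.2 kN; rupture φR_n = 0.75×0.6×450×10×214 = 433.4 kN; take 385.2 kN (yield).
Tension yield (gross): A_g = 94×10 = 940 mm². φR_n = 0.90 × 300 × 940 = 253.8 kN.
Governing: min(326.8, 385.2, 253.8) = 253.8 kN → gross-section yield.

253.8 kN (gross-section yield governs)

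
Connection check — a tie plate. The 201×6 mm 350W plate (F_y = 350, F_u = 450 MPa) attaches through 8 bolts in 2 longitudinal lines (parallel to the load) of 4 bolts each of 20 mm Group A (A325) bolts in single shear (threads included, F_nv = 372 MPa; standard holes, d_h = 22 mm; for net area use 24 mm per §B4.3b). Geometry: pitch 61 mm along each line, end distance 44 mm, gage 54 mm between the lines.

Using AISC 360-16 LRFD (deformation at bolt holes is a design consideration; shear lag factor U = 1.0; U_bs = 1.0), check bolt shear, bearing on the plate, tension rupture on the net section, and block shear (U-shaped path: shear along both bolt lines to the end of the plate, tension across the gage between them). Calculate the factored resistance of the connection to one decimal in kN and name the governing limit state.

309.8 kN (net-section rupture governs)

Bolt shear: A_b = π(20)²/4 = 314.16 mm². φR_n = 0.75 × 372 × 314.16 × 8 × 1 = 701.2 kN.
Bearing (6 mm plate, F_u = 450 MPa): end bolts L_c = 44 − 22/2 = 33, R_n = min(1.2×33×6×450, 2.4×20×6×450) = 106.92 kN/bolt; interior L_c = 61 − 22 = 39, R_n = 126.36 kN/bolt. φR_n = 0.75 × (2×106.92 + 6×126.36) = 729.0 kN.
Tension rupture (net): A_n = (201 − 2×24)×6 = 918 mm² (U = 1.0, A_e = A_n). φR_n = 0.75 × 450 × 918 = 309.8 kN.
Block shear: shear path 2×[44+3×61] = 2×227 mm, A_gv = 2724, A_nv = 2×(227 − 3.5×24)×6 = 1716 mm²; tension across gage: (54 − 1×24)×6 = 180 mm². R_n = min(0.6×450×1716, 0.6×350×2724) + 1.0×450×180 = min(463.32, 572.04) + 81 = 544.32 kN. φR_n = 0.75 × 544.32 = 408.2 kN.
Governing: min(701.2, 729.0, 309.8, 408.2) = 309.8 kN → net-section rupture.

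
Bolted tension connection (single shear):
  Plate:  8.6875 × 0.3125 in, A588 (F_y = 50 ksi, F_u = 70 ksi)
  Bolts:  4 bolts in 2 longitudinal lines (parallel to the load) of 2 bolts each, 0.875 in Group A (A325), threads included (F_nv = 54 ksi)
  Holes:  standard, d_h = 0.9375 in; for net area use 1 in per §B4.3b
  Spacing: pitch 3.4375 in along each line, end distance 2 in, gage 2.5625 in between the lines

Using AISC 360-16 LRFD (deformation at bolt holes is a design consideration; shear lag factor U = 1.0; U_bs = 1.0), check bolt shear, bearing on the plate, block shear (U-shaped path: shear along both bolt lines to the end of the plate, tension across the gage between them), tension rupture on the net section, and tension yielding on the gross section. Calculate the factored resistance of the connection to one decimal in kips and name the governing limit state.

Bolt shear: A_b = π(0.875)²/4 = 0.60132 in². φR_n = 0.75 × 54 × 0.60132 × 4 × 1 = 97.4 kips.
Bearing (0.3125 in plate, F_u = 70 ksi): end bolts L_c = 2 − 0.9375/2 = 1.53125, R_n = min(1.2×1.53125×0.3125×70, 2.4×0.875×0.3125×70) = 40.195 kips/bolt; interior L_c = 3.4375 − 0.9375 = 2.5, R_n = 45.938 kips/bolt. φR_n = 0.75 × (2×40.195 + 2×45.938) = 129.2 kips.
Block shear: shear path 2×[2+1×3.4375] = 2×5.4375 in, A_gv = 3.3984, A_nv = 2×(5.4375 − 1.5×1)×0.3125 = 2.4609 in²; tension across gage: (2.5625 − 1×1)×0.3125 = 0.48828 in². R_n = min(0.6×70×2.4609, 0.6×50×3.3984) + 1.0×70×0.48828 = min(103.36, 101.95) + 34.18 = 136.13 kips. φR_n = 0.75 × 136.13 = 102.1 kips.
Tension rupture (net): A_n = (8.6875 − 2×1)×0.3125 = 2.0898 in² (U = 1.0, A_e = A_n). φR_n = 0.75 × 70 × 2.0898 = 109.7 kips.
Tension yield (gross): A_g = 8.6875×0.3125 = 2.7148 in². φR_n = 0.90 × 50 × 2.7148 = 122.2 kips.
Governing: min(97.4, 129.2, 102.1, 109.7, 122.2) = 97.4 kips → bolt shear.

97.4 kips (bolt shear governs)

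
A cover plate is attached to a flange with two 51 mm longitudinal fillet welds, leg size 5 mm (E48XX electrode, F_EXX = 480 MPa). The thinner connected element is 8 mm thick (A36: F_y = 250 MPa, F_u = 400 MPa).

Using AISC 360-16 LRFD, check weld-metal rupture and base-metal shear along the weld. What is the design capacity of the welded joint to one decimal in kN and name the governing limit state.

77.9 kN (weld metal governs)

Weld metal: throat = 0.707×5 = 3.535 mm, L = 2×51 = 102 mm. φR_n = 0.75 × 0.6 × 480 × 3.535 × 102 = 77.9 kN.
Base metal shear (8 mm plate): yield φR_n = 1.0×0.6×250×8×102 = 122.4 kN; rupture φR_n = 0.75×0.6×400×8×102 = 146.9 kN; take 122.4 kN (yield).
Governing: min(77.9, 122.4) = 77.9 kN → weld metal.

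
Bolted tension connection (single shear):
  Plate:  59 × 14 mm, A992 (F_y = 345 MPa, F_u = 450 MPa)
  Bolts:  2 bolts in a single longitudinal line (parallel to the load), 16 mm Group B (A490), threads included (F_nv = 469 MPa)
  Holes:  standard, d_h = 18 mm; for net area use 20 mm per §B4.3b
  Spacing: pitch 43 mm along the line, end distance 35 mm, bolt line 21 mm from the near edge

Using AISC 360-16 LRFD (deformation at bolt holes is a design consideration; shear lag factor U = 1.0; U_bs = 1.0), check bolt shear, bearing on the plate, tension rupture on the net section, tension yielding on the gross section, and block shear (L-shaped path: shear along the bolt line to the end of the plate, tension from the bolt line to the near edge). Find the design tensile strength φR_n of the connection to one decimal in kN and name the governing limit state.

Bolt shear: A_b = π(16)²/4 = 201.06 mm². φR_n = 0.75 × 469 × 201.06 × 2 × 1 = 141.4 kN.
Bearing (14 mm plate, F_u = 450 MPa): end bolts L_c = 35 − 18/2 = 26, R_n = min(1.2×26×14×450, 2.4×16×14×450) = 196.56 kN/bolt; interior L_c = 43 − 18 = 25, R_n = 189 kN/bolt. φR_n = 0.75 × (1×196.56 + 1×189) = 289.2 kN.
Tension rupture (net): A_n = (59 − 1×20)×14 = 546 mm² (U = 1.0, A_e = A_n). φR_n = 0.75 × 450 × 546 = 184.3 kN.
Tension yield (gross): A_g = 59×14 = 826 mm². φR_n = 0.90 × 345 × 826 = 256.5 kN.
Block shear: shear path 1×[35+1×43] = 1×78 mm, A_gv = 1092, A_nv = 1×(78 − 1.5×20)×14 = 672 mm²; tension to near edge: (21 − 0.5×20)×14 = 154 mm². R_n = min(0.6×450×672, 0.6×345×1092) + 1.0×450×154 = min(181.44, 226.04) + 69.3 = 250.74 kN. φR_n = 0.75 × 250.74 = 188.1 kN.
Governing: min(141.4, 289.2, 184.3, 256.5, 188.1) = 141.4 kN → bolt shear.

141.4 kN (bolt shear governs)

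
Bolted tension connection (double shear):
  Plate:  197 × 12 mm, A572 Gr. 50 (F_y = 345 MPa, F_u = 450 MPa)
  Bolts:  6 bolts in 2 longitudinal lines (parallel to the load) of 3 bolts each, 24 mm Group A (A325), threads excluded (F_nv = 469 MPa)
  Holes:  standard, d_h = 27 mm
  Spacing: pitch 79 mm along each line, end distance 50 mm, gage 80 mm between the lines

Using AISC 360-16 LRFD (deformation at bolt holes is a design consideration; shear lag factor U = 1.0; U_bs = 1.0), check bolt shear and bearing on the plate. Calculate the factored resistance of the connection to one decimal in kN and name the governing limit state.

1287.9 kN (bearing governs)

Bolt shear: A_b = π(24)²/4 = 452.39 mm². φR_n = 0.75 × 469 × 452.39 × 6 × 2 = 1909.5 kN.
Bearing (12 mm plate, F_u = 450 MPa): end bolts L_c = 50 − 27/2 = 36.5, R_n = min(1.2×36.5×12×450, 2.4×24×12×450) = 236.52 kN/bolt; interior L_c = 79 − 27 = 52, R_n = 311.04 kN/bolt. φR_n = 0.75 × (2×236.52 + 4×311.04) = 1287.9 kN.
Governing: min(1909.5, 1287.9) = 1287.9 kN → bearing.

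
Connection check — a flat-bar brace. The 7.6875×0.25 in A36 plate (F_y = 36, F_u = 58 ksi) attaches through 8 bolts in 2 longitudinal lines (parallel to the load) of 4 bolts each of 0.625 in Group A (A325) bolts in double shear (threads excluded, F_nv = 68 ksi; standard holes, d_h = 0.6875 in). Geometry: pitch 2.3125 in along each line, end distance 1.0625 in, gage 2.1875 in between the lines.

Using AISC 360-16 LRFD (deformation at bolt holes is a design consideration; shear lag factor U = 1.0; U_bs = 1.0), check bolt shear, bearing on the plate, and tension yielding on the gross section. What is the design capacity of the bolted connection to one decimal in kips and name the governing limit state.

62.3 kips (gross-section yield governs)

Bolt shear: A_b = π(0.625)²/4 = 0.3068 in². φR_n = 0.75 × 68 × 0.3068 × 8 × 2 = 250.3 kips.
Bearing (0.25 in plate, F_u = 58 ksi): end bolts L_c = 1.0625 − 0.6875/2 = 0.71875, R_n = min(1.2×0.71875×0.25×58, 2.4×0.625×0.25×58) = 12.506 kips/bolt; interior L_c = 2.3125 − 0.6875 = 1.625, R_n = 21.75 kips/bolt. φR_n = 0.75 × (2×12.506 + 6×21.75) = 116.6 kips.
Tension yield (gross): A_g = 7.6875×0.25 = 1.9219 in². φR_n = 0.90 × 36 × 1.9219 = 62.3 kips.
Governing: min(250.3, 116.6, 62.3) = 62.3 kips → gross-section yield.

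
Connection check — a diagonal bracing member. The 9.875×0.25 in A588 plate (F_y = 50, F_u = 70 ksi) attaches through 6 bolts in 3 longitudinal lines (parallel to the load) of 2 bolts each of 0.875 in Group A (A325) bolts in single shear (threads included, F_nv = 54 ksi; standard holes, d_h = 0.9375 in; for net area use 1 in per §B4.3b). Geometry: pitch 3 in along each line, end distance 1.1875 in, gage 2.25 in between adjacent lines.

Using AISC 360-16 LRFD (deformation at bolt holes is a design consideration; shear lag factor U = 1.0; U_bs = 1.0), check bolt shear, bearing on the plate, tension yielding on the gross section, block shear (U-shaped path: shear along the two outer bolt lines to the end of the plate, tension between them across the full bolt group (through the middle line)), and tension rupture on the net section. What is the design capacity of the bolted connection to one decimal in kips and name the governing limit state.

75.1 kips (block shear governs)

Bolt shear: A_b = π(0.875)²/4 = 0.60132 in². φR_n = 0.75 × 54 × 0.60132 × 6 × 1 = 146.1 kips.
Bearing (0.25 in plate, F_u = 70 ksi): end bolts L_c = 1.1875 − 0.9375/2 = 0.71875, R_n = min(1.2×0.71875×0.25×70, 2.4×0.875×0.25×70) = 15.094 kips/bolt; interior L_c = 3 − 0.9375 = 2.0625, R_n = 36.75 kips/bolt. φR_n = 0.75 × (3×15.094 + 3×36.75) = 116.6 kips.
Tension yield (gross): A_g = 9.875×0.25 = 2.4688 in². φR_n = 0.90 × 50 × 2.4688 = 111.1 kips.
Block shear: shear path 2×[1.1875+1×3] = 2×4.1875 in, A_gv = 2.0938, A_nv = 2×(4.1875 − 1.5×1)×0.25 = 1.3438 in²; tension across gage: (4.5 − 2×1)×0.25 = 0.625 in². R_n = min(0.6×70×1.3438, 0.6×50×2.0938) + 1.0×70×0.625 = min(56.44, 62.814) + 43.75 = 100.19 kips. φR_n = 0.75 × 100.19 = 75.1 kips.
Tension rupture (net): A_n = (9.875 − 3×1)×0.25 = 1.7188 in² (U = 1.0, A_e = A_n). φR_n = 0.75 × 70 × 1.7188 = 90.2 kips.
Governing: min(146.1, 116.6, 111.1, 75.1, 90.2) = 75.1 kips → block shear.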